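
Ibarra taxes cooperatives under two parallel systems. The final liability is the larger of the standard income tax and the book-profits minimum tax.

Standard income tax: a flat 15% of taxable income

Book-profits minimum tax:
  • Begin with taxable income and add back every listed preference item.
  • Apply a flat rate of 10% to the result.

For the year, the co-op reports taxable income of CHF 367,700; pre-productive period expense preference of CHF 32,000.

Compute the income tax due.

Book-profits minimum tax:
  Adjusted income: CHF 367,700 + CHF 32,000 = CHF 399,700
  CHF 399,700 × 10% = CHF 39,970

Standard income tax:
  CHF 367,700 × 15% = CHF 55,155

CHF 55,155 > CHF 39,970, so the standard income tax governs.

CHF 55,155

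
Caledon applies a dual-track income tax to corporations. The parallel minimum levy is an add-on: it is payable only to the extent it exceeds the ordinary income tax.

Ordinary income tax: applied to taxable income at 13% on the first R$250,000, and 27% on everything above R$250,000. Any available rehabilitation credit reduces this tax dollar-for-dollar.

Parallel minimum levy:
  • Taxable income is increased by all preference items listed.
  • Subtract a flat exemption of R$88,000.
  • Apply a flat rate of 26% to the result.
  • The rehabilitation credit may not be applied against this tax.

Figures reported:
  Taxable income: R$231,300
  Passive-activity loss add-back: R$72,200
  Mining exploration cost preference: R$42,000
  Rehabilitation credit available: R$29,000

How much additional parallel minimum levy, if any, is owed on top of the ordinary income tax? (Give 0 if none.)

Ordinary income tax:
  R$231,300 × 13% = R$30,069
  Less rehabilitation credit R$29,000 → R$1,069

Parallel minimum levy:
  Adjusted income: R$231,300 + R$72,200 + R$42,000 = R$345,500
  Less exemption R$88,000 → base R$257,500
  R$257,500 × 26% = R$66,950

Excess of parallel minimum levy over ordinary income tax: R$66,950 − R$1,069 = R$65,881.

R$65,881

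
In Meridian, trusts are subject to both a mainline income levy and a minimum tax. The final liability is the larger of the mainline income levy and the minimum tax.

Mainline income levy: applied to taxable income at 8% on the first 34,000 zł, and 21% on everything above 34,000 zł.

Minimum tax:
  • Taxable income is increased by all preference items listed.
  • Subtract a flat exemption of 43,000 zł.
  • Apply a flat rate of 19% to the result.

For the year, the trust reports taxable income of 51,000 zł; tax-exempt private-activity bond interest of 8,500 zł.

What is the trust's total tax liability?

6,290 zł

Mainline income levy:
  34,000 zł × 8% = 2,720 zł
  17,000 zł × 21% = 3,570 zł
  → 6,290 zł

Minimum tax:
  Adjusted income: 51,000 zł + 8,500 zł = 59,500 zł
  Less exemption 43,000 zł → base 16,500 zł
  16,500 zł × 19% = 3,135 zł

6,290 zł > 3,135 zł, so the mainline income levy governs.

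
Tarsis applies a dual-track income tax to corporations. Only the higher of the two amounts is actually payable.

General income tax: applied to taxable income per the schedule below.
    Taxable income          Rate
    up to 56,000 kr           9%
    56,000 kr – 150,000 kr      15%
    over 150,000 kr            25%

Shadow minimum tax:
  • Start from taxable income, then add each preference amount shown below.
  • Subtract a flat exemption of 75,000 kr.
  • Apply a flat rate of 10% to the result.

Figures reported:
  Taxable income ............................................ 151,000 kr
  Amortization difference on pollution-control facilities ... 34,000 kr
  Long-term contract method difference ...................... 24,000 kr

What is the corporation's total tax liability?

General income tax:
  56,000 kr × 9% = 5,040 kr
  94,000 kr × 15% = 14,100 kr
  1,000 kr × 25% = 250 kr
  → 19,390 kr

Shadow minimum tax:
  Adjusted income: 151,000 kr + 34,000 kr + 24,000 kr = 209,000 kr
  Less exemption 75,000 kr → base 134,000 kr
  134,000 kr × 10% = 13,400 kr

19,390 kr > 13,400 kr, so the general income tax governs.

19,390 kr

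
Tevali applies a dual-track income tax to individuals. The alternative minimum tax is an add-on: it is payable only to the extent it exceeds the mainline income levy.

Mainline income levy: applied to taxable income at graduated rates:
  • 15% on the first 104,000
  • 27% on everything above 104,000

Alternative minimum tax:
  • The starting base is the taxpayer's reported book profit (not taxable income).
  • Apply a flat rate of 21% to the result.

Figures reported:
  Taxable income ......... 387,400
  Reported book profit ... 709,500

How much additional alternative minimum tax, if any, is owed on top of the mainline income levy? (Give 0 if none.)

56,877

Alternative minimum tax:
  Base (reported book profit): 709,500
  709,500 × 21% = 148,995

Mainline income levy:
  104,000 × 15% = 15,600
  283,400 × 27% = 76,518
  → 92,118

Excess of alternative minimum tax over mainline income levy: 148,995 − 92,118 = 56,877.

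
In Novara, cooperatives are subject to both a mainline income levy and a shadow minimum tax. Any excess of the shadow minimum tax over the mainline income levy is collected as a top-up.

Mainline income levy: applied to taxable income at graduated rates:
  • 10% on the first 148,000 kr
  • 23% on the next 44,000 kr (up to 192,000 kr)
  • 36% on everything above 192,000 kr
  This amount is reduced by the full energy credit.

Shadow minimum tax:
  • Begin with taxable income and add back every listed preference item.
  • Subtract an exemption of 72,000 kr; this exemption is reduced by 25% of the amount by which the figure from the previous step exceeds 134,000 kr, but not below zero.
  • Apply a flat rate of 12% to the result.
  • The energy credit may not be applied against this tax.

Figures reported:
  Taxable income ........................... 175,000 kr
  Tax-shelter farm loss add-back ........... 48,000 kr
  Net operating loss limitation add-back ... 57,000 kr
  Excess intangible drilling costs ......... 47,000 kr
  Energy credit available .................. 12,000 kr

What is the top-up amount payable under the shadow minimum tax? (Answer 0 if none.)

27,380 kr

Shadow minimum tax:
  Adjusted income: 175,000 kr + 48,000 kr + 57,000 kr + 47,000 kr = 327,000 kr
  Exemption: 72,000 kr − 25% × (327,000 kr − 134,000 kr) = 72,000 kr − 48,250 kr = 23,750 kr
  Base: 327,000 kr − 23,750 kr = 303,250 kr
  303,250 kr × 12% = 36,390 kr

Mainline income levy:
  148,000 kr × 10% = 14,800 kr
  27,000 kr × 23% = 6,210 kr
  → 21,010 kr
  Less energy credit 12,000 kr → 9,010 kr

Excess of shadow minimum tax over mainline income levy: 36,390 kr − 9,010 kr = 27,380 kr.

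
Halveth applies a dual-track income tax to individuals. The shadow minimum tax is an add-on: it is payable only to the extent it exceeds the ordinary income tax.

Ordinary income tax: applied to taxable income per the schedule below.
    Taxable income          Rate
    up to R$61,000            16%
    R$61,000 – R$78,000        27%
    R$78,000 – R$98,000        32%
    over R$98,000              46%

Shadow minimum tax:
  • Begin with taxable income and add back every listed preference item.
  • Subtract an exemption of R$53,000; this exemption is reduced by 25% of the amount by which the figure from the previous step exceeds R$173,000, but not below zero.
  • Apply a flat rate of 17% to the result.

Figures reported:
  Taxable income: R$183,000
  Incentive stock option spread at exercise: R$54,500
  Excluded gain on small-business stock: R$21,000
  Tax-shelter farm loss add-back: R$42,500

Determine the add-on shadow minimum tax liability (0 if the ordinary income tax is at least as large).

R$0

Ordinary income tax:
  R$61,000 × 16% = R$9,760
  R$17,000 × 27% = R$4,590
  R$20,000 × 32% = R$6,400
  R$85,000 × 46% = R$39,100
  → R$59,850

Shadow minimum tax:
  Adjusted income: R$183,000 + R$54,500 + R$21,000 + R$42,500 = R$301,000
  Exemption: R$53,000 − 25% × (R$301,000 − R$173,000) = R$53,000 − R$32,000 = R$21,000
  Base: R$301,000 − R$21,000 = R$280,000
  R$280,000 × 17% = R$47,600

R$47,600 ≤ R$59,850, so no add-on is due.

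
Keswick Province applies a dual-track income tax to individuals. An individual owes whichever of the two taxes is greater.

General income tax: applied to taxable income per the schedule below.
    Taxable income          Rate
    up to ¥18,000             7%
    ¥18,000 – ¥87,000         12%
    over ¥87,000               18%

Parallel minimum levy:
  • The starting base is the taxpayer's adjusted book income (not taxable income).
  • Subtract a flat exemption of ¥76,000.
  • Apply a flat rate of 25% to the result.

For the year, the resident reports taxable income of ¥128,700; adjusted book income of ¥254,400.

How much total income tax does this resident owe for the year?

¥44,600

Parallel minimum levy:
  Base (adjusted book income): ¥254,400
  Less exemption ¥76,000 → base ¥178,400
  ¥178,400 × 25% = ¥44,600

General income tax:
  ¥18,000 × 7% = ¥1,260
  ¥69,000 × 12% = ¥8,280
  ¥41,700 × 18% = ¥7,506
  → ¥17,046

¥44,600 > ¥17,046, so the parallel minimum levy is the binding amount.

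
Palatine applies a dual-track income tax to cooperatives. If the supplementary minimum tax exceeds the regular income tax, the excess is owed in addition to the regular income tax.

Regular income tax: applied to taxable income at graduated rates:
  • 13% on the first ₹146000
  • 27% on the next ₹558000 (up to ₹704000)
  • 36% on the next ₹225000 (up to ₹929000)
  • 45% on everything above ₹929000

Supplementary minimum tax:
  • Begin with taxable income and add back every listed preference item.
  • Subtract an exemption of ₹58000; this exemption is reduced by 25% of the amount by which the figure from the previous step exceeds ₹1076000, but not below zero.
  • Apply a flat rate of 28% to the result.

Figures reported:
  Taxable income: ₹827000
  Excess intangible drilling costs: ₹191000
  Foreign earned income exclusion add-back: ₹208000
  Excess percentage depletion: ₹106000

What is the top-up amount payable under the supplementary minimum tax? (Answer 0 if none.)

₹159040

Supplementary minimum tax:
  Adjusted income: ₹827000 + ₹191000 + ₹208000 + ₹106000 = ₹1332000
  Exemption: 25% × (₹1332000 − ₹1076000) = ₹64000 ≥ ₹58000, so the exemption is fully phased out
  Base: ₹1332000 − ₹0 = ₹1332000
  ₹1332000 × 28% = ₹372960

Regular income tax:
  ₹146000 × 13% = ₹18980
  ₹558000 × 27% = ₹150660
  ₹123000 × 36% = ₹44280
  → ₹213920

Excess of supplementary minimum tax over regular income tax: ₹372960 − ₹213920 = ₹159040.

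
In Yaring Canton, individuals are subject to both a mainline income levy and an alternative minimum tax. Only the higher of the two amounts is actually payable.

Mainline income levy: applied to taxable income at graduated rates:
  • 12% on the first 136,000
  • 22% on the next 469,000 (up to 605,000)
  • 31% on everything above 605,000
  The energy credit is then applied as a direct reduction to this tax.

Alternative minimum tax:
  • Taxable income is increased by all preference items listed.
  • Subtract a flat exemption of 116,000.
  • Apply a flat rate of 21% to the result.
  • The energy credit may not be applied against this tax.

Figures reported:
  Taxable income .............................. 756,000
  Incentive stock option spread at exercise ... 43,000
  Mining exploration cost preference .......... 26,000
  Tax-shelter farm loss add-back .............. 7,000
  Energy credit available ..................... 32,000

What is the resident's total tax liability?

Mainline income levy:
  136,000 × 12% = 16,320
  469,000 × 22% = 103,180
  151,000 × 31% = 46,810
  → 166,310
  Less energy credit 32,000 → 134,310

Alternative minimum tax:
  Adjusted income: 756,000 + 43,000 + 26,000 + 7,000 = 832,000
  Less exemption 116,000 → base 716,000
  716,000 × 21% = 150,360

150,360 > 134,310, so the alternative minimum tax is the binding amount.

150,360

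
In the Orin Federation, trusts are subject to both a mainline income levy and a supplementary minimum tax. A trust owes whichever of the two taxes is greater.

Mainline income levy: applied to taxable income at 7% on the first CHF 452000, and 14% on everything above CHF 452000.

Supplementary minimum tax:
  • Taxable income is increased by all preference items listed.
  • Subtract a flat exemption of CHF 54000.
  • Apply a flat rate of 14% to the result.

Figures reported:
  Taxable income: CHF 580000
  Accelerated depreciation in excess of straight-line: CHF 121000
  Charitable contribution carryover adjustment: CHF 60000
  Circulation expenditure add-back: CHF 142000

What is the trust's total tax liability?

Mainline income levy:
  CHF 452000 × 7% = CHF 31640
  CHF 128000 × 14% = CHF 17920
  → CHF 49560

Supplementary minimum tax:
  Adjusted income: CHF 580000 + CHF 121000 + CHF 60000 + CHF 142000 = CHF 903000
  Less exemption CHF 54000 → base CHF 849000
  CHF 849000 × 14% = CHF 118860

CHF 118860 > CHF 49560, so the supplementary minimum tax is the binding amount.

CHF 118860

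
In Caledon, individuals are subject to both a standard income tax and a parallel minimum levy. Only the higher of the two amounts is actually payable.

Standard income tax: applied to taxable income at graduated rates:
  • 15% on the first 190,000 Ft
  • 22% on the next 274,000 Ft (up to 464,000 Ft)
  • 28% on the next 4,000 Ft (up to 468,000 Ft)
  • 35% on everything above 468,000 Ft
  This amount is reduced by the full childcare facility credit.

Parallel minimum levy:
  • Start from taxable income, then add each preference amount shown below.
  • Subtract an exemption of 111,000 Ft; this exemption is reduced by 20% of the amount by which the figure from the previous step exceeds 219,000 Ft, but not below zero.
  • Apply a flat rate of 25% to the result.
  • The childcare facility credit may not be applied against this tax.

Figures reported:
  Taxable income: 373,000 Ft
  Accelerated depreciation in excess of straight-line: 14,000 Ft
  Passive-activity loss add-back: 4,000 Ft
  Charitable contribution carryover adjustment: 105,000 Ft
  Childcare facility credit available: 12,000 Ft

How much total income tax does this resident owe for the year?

Parallel minimum levy:
  Adjusted income: 373,000 Ft + 14,000 Ft + 4,000 Ft + 105,000 Ft = 496,000 Ft
  Exemption: 111,000 Ft − 20% × (496,000 Ft − 219,000 Ft) = 111,000 Ft − 55,400 Ft = 55,600 Ft
  Base: 496,000 Ft − 55,600 Ft = 440,400 Ft
  440,400 Ft × 25% = 110,100 Ft

Standard income tax:
  190,000 Ft × 15% = 28,500 Ft
  183,000 Ft × 22% = 40,260 Ft
  → 68,760 Ft
  Less childcare facility credit 12,000 Ft → 56,760 Ft

110,100 Ft > 56,760 Ft, so the parallel minimum levy is the binding amount.

110,100 Ft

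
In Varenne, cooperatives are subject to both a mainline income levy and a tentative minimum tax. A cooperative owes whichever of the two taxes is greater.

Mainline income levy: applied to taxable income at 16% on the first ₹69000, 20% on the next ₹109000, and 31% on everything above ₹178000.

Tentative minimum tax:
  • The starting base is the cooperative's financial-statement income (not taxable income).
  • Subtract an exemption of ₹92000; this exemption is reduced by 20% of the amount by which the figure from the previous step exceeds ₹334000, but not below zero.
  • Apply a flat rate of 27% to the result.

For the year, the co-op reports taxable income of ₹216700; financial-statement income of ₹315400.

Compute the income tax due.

Mainline income levy:
  ₹69000 × 16% = ₹11040
  ₹109000 × 20% = ₹21800
  ₹38700 × 31% = ₹11997
  → ₹44837

Tentative minimum tax:
  Base (financial-statement income): ₹315400
  Exemption: ₹315400 ≤ ₹334000, so full ₹92000 applies
  Base: ₹315400 − ₹92000 = ₹223400
  ₹223400 × 27% = ₹60318

₹60318 > ₹44837, so the tentative minimum tax is the binding amount.

₹60318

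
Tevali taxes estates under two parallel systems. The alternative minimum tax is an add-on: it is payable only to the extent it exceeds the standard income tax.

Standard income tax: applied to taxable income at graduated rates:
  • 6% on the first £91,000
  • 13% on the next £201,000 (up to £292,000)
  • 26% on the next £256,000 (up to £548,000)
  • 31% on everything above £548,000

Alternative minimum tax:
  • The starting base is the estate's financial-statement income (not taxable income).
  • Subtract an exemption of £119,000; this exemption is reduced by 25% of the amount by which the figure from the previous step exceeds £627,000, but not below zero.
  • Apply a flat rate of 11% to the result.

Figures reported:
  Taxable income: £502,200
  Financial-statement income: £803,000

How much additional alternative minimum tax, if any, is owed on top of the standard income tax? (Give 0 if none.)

£0

Standard income tax:
  £91,000 × 6% = £5,460
  £201,000 × 13% = £26,130
  £210,200 × 26% = £54,652
  → £86,242

Alternative minimum tax:
  Base (financial-statement income): £803,000
  Exemption: £119,000 − 25% × (£803,000 − £627,000) = £119,000 − £44,000 = £75,000
  Base: £803,000 − £75,000 = £728,000
  £728,000 × 11% = £80,080

£80,080 ≤ £86,242, so no add-on is due.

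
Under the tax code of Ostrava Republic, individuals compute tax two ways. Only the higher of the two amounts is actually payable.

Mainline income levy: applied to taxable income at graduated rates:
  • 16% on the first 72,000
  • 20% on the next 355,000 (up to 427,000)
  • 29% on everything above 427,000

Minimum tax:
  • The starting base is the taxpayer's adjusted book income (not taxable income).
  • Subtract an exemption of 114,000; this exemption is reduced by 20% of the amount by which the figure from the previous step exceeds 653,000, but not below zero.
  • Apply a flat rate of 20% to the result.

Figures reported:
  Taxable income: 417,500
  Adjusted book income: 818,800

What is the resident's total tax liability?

Mainline income levy:
  72,000 × 16% = 11,520
  345,500 × 20% = 69,100
  → 80,620

Minimum tax:
  Base (adjusted book income): 818,800
  Exemption: 114,000 − 20% × (818,800 − 653,000) = 114,000 − 33,160 = 80,840
  Base: 818,800 − 80,840 = 737,960
  737,960 × 20% = 147,592

147,592 > 80,620, so the minimum tax is the binding amount.

147,592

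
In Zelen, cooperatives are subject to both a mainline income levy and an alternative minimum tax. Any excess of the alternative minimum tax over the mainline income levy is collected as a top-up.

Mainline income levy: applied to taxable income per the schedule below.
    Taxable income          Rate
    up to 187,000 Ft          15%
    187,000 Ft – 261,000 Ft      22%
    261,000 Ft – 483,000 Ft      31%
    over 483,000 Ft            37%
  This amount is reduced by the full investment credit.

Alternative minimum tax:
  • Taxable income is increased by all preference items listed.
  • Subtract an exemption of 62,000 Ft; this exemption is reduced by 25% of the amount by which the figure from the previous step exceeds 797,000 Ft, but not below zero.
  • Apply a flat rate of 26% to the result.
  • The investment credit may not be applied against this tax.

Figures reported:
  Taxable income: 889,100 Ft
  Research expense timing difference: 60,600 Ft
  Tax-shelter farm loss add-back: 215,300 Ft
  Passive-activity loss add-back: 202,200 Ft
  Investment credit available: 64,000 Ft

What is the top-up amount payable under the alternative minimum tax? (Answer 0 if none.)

Mainline income levy:
  187,000 Ft × 15% = 28,050 Ft
  74,000 Ft × 22% = 16,280 Ft
  222,000 Ft × 31% = 68,820 Ft
  406,100 Ft × 37% = 150,257 Ft
  → 263,407 Ft
  Less investment credit 64,000 Ft → 199,407 Ft

Alternative minimum tax:
  Adjusted income: 889,100 Ft + 60,600 Ft + 215,300 Ft + 202,200 Ft = 1,367,200 Ft
  Exemption: 25% × (1,367,200 Ft − 797,000 Ft) = 142,550 Ft ≥ 62,000 Ft, so the exemption is fully phased out
  Base: 1,367,200 Ft − 0 Ft = 1,367,200 Ft
  1,367,200 Ft × 26% = 355,472 Ft

Excess of alternative minimum tax over mainline income levy: 355,472 Ft − 199,407 Ft = 156,065 Ft.

156,065 Ft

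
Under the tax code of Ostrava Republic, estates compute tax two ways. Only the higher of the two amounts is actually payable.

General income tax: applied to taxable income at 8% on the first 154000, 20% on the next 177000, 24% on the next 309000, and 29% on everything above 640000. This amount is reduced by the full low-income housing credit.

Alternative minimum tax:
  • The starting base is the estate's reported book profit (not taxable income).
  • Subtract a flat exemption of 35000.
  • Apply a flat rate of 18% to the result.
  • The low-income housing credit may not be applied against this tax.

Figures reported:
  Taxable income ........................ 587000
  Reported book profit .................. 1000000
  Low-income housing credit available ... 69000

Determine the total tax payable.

173700

Alternative minimum tax:
  Base (reported book profit): 1000000
  Less exemption 35000 → base 965000
  965000 × 18% = 173700

General income tax:
  154000 × 8% = 12320
  177000 × 20% = 35400
  256000 × 24% = 61440
  → 109160
  Less low-income housing credit 69000 → 40160

173700 > 40160, so the alternative minimum tax is the binding amount.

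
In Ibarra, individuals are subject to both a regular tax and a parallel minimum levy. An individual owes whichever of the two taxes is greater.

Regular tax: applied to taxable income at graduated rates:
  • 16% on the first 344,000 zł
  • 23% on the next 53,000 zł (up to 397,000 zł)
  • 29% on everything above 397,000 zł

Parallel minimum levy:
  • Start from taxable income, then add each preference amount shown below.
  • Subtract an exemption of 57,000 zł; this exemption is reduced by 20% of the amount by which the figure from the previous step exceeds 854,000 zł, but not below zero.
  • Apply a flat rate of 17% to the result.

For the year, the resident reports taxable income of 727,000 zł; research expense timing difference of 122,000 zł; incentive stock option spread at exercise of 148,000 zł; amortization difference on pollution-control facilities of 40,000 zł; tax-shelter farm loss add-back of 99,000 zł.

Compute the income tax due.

Regular tax:
  344,000 zł × 16% = 55,040 zł
  53,000 zł × 23% = 12,190 zł
  330,000 zł × 29% = 95,700 zł
  → 162,930 zł

Parallel minimum levy:
  Adjusted income: 727,000 zł + 122,000 zł + 148,000 zł + 40,000 zł + 99,000 zł = 1,136,000 zł
  Exemption: 57,000 zł − 20% × (1,136,000 zł − 854,000 zł) = 57,000 zł − 56,400 zł = 600 zł
  Base: 1,136,000 zł − 600 zł = 1,135,400 zł
  1,135,400 zł × 17% = 193,018 zł

193,018 zł > 162,930 zł, so the parallel minimum levy is the binding amount.

193,018 zł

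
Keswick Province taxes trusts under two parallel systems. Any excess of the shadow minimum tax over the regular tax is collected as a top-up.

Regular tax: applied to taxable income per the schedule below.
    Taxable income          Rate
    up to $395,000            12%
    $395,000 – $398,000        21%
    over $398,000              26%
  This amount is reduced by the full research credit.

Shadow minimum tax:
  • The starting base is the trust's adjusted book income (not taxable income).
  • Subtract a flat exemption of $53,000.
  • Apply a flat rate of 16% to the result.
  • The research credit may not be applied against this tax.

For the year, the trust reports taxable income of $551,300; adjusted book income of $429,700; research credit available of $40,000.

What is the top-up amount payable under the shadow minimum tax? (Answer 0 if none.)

$12,384

Shadow minimum tax:
  Base (adjusted book income): $429,700
  Less exemption $53,000 → base $376,700
  $376,700 × 16% = $60,272

Regular tax:
  $395,000 × 12% = $47,400
  $3,000 × 21% = $630
  $153,300 × 26% = $39,858
  → $87,888
  Less research credit $40,000 → $47,888

Excess of shadow minimum tax over regular tax: $60,272 − $47,888 = $12,384.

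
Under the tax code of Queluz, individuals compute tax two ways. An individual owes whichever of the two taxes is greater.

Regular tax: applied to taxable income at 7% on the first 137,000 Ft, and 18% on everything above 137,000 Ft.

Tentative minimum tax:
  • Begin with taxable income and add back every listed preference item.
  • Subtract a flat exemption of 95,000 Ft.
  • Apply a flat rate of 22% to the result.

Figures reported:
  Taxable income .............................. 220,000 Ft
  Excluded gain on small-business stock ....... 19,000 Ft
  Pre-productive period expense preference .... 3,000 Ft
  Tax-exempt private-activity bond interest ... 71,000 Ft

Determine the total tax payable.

Tentative minimum tax:
  Adjusted income: 220,000 Ft + 19,000 Ft + 3,000 Ft + 71,000 Ft = 313,000 Ft
  Less exemption 95,000 Ft → base 218,000 Ft
  218,000 Ft × 22% = 47,960 Ft

Regular tax:
  137,000 Ft × 7% = 9,590 Ft
  83,000 Ft × 18% = 14,940 Ft
  → 24,530 Ft

47,960 Ft > 24,530 Ft, so the tentative minimum tax is the binding amount.

47,960 Ft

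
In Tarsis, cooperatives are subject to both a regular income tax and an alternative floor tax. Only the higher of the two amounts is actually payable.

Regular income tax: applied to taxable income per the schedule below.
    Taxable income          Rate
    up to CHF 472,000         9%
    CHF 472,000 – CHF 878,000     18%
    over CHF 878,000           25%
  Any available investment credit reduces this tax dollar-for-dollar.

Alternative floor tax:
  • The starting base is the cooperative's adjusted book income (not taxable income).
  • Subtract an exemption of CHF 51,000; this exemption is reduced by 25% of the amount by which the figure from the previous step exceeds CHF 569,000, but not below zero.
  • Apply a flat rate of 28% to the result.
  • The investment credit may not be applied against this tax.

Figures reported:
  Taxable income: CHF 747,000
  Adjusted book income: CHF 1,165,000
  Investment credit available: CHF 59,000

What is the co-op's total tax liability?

CHF 326,200

Regular income tax:
  CHF 472,000 × 9% = CHF 42,480
  CHF 275,000 × 18% = CHF 49,500
  → CHF 91,980
  Less investment credit CHF 59,000 → CHF 32,980

Alternative floor tax:
  Base (adjusted book income): CHF 1,165,000
  Exemption: 25% × (CHF 1,165,000 − CHF 569,000) = CHF 149,000 ≥ CHF 51,000, so the exemption is fully phased out
  Base: CHF 1,165,000 − CHF 0 = CHF 1,165,000
  CHF 1,165,000 × 28% = CHF 326,200

CHF 326,200 > CHF 32,980, so the alternative floor tax is the binding amount.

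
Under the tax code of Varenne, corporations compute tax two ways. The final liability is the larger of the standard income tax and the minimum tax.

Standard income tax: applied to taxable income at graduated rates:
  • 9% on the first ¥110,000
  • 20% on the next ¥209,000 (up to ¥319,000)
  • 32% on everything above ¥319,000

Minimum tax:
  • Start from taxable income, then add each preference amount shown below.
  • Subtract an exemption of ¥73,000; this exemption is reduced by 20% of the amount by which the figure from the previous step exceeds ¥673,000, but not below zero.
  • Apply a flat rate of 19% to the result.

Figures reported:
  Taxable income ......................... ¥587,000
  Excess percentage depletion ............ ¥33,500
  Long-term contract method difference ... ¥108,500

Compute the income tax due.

¥137,460

Standard income tax:
  ¥110,000 × 9% = ¥9,900
  ¥209,000 × 20% = ¥41,800
  ¥268,000 × 32% = ¥85,760
  → ¥137,460

Minimum tax:
  Adjusted income: ¥587,000 + ¥33,500 + ¥108,500 = ¥729,000
  Exemption: ¥73,000 − 20% × (¥729,000 − ¥673,000) = ¥73,000 − ¥11,200 = ¥61,800
  Base: ¥729,000 − ¥61,800 = ¥667,200
  ¥667,200 × 19% = ¥126,768

¥137,460 > ¥126,768, so the standard income tax governs.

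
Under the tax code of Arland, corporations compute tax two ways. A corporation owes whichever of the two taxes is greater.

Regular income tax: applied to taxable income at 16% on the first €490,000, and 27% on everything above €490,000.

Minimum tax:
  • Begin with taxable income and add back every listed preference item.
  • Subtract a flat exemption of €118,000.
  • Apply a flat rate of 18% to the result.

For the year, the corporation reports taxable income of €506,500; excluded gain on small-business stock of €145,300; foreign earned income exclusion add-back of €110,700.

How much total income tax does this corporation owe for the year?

Minimum tax:
  Adjusted income: €506,500 + €145,300 + €110,700 = €762,500
  Less exemption €118,000 → base €644,500
  €644,500 × 18% = €116,010

Regular income tax:
  €490,000 × 16% = €78,400
  €16,500 × 27% = €4,455
  → €82,855

€116,010 > €82,855, so the minimum tax is the binding amount.

€116,010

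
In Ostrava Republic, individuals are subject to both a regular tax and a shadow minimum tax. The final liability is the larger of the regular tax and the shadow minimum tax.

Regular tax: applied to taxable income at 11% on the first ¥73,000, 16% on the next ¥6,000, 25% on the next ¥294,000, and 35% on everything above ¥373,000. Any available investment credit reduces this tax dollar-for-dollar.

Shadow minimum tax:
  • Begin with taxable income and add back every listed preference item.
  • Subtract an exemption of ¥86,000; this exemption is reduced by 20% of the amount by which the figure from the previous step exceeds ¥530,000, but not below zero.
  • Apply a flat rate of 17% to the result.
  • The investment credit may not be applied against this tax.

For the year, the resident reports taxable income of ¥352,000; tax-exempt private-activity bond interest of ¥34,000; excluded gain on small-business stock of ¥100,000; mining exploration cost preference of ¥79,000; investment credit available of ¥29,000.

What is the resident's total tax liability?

Regular tax:
  ¥73,000 × 11% = ¥8,030
  ¥6,000 × 16% = ¥960
  ¥273,000 × 25% = ¥68,250
  → ¥77,240
  Less investment credit ¥29,000 → ¥48,240

Shadow minimum tax:
  Adjusted income: ¥352,000 + ¥34,000 + ¥100,000 + ¥79,000 = ¥565,000
  Exemption: ¥86,000 − 20% × (¥565,000 − ¥530,000) = ¥86,000 − ¥7,000 = ¥79,000
  Base: ¥565,000 − ¥79,000 = ¥486,000
  ¥486,000 × 17% = ¥82,620

¥82,620 > ¥48,240, so the shadow minimum tax is the binding amount.

¥82,620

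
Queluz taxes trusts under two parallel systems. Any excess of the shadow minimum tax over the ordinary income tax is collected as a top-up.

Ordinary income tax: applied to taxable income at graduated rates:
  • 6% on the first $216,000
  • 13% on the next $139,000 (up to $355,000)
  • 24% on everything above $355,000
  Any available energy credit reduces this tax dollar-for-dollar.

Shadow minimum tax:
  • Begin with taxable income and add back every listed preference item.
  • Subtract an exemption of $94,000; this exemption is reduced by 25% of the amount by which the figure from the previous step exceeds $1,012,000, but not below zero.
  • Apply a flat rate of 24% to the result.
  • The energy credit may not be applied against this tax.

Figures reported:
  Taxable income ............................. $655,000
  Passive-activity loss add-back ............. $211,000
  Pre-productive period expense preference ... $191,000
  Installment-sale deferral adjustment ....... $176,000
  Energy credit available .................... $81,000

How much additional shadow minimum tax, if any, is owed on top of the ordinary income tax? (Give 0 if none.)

$264,590

Shadow minimum tax:
  Adjusted income: $655,000 + $211,000 + $191,000 + $176,000 = $1,233,000
  Exemption: $94,000 − 25% × ($1,233,000 − $1,012,000) = $94,000 − $55,250 = $38,750
  Base: $1,233,000 − $38,750 = $1,194,250
  $1,194,250 × 24% = $286,620

Ordinary income tax:
  $216,000 × 6% = $12,960
  $139,000 × 13% = $18,070
  $300,000 × 24% = $72,000
  → $103,030
  Less energy credit $81,000 → $22,030

Excess of shadow minimum tax over ordinary income tax: $286,620 − $22,030 = $264,590.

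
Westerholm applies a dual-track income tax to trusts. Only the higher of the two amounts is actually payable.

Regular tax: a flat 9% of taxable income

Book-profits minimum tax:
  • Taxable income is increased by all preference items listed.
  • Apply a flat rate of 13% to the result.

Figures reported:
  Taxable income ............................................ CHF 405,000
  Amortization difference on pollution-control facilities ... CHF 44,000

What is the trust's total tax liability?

Book-profits minimum tax:
  Adjusted income: CHF 405,000 + CHF 44,000 = CHF 449,000
  CHF 449,000 × 13% = CHF 58,370

Regular tax:
  CHF 405,000 × 9% = CHF 36,450

CHF 58,370 > CHF 36,450, so the book-profits minimum tax is the binding amount.

CHF 58,370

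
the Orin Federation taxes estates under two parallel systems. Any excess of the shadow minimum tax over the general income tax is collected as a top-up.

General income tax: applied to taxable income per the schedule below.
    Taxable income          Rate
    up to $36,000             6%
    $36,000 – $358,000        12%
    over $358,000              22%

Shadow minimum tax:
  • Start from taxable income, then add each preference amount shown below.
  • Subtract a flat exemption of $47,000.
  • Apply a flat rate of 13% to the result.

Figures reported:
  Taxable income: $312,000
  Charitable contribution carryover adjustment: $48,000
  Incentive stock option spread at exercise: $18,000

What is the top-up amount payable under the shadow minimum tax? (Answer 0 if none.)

Shadow minimum tax:
  Adjusted income: $312,000 + $48,000 + $18,000 = $378,000
  Less exemption $47,000 → base $331,000
  $331,000 × 13% = $43,030

General income tax:
  $36,000 × 6% = $2,160
  $276,000 × 12% = $33,120
  → $35,280

Excess of shadow minimum tax over general income tax: $43,030 − $35,280 = $7,750.

$7,750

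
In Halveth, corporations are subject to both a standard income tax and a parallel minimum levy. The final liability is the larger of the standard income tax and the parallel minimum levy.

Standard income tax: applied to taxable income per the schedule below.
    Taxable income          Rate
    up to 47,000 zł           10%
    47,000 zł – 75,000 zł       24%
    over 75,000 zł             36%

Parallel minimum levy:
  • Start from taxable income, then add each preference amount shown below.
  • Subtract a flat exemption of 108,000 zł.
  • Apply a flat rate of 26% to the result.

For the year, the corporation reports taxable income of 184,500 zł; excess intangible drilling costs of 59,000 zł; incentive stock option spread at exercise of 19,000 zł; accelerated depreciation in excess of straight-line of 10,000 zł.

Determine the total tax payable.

Standard income tax:
  47,000 zł × 10% = 4,700 zł
  28,000 zł × 24% = 6,720 zł
  109,500 zł × 36% = 39,420 zł
  → 50,840 zł

Parallel minimum levy:
  Adjusted income: 184,500 zł + 59,000 zł + 19,000 zł + 10,000 zł = 272,500 zł
  Less exemption 108,000 zł → base 164,500 zł
  164,500 zł × 26% = 42,770 zł

50,840 zł > 42,770 zł, so the standard income tax governs.

50,840 zł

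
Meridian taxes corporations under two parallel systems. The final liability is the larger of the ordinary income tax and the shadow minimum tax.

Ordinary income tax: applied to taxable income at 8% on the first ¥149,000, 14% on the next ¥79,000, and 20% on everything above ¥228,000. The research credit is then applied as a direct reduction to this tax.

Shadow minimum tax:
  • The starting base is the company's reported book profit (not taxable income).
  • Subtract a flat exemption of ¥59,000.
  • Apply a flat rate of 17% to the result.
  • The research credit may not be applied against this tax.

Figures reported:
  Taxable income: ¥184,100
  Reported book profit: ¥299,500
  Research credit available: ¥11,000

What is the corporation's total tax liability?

¥40,885

Ordinary income tax:
  ¥149,000 × 8% = ¥11,920
  ¥35,100 × 14% = ¥4,914
  → ¥16,834
  Less research credit ¥11,000 → ¥5,834

Shadow minimum tax:
  Base (reported book profit): ¥299,500
  Less exemption ¥59,000 → base ¥240,500
  ¥240,500 × 17% = ¥40,885

¥40,885 > ¥5,834, so the shadow minimum tax is the binding amount.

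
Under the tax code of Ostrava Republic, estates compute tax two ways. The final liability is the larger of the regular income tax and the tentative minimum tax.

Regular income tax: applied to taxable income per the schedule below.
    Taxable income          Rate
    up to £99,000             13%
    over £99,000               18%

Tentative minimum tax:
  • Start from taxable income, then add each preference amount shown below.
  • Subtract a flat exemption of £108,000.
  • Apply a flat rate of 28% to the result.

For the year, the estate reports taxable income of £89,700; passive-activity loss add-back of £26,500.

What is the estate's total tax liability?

Regular income tax:
  £89,700 × 13% = £11,661

Tentative minimum tax:
  Adjusted income: £89,700 + £26,500 = £116,200
  Less exemption £108,000 → base £8,200
  £8,200 × 28% = £2,296

£11,661 > £2,296, so the regular income tax governs.

£11,661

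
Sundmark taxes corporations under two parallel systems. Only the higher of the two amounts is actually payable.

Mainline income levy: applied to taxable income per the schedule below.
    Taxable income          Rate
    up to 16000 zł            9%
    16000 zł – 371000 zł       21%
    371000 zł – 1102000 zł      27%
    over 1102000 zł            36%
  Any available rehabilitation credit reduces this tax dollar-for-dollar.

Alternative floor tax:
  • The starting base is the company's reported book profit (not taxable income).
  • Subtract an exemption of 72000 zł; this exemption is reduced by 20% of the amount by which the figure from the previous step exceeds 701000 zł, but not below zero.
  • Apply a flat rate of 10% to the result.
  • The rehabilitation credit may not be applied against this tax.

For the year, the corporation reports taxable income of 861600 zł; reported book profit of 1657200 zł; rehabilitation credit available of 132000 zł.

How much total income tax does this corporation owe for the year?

165720 zł

Alternative floor tax:
  Base (reported book profit): 1657200 zł
  Exemption: 20% × (1657200 zł − 701000 zł) = 191240 zł ≥ 72000 zł, so the exemption is fully phased out
  Base: 1657200 zł − 0 zł = 1657200 zł
  1657200 zł × 10% = 165720 zł

Mainline income levy:
  16000 zł × 9% = 1440 zł
  355000 zł × 21% = 74550 zł
  490600 zł × 27% = 132462 zł
  → 208452 zł
  Less rehabilitation credit 132000 zł → 76452 zł

165720 zł > 76452 zł, so the alternative floor tax is the binding amount.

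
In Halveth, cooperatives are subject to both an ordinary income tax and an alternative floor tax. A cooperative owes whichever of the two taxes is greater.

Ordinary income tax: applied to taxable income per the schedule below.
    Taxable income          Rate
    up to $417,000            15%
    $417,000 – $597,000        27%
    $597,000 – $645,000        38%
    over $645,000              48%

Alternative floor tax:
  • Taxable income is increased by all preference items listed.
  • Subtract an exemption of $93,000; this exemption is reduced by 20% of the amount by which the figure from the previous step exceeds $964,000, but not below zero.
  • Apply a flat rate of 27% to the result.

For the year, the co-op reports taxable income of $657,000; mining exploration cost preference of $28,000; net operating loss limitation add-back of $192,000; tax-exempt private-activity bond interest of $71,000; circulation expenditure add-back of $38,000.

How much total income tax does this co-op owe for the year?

Ordinary income tax:
  $417,000 × 15% = $62,550
  $180,000 × 27% = $48,600
  $48,000 × 38% = $18,240
  $12,000 × 48% = $5,760
  → $135,150

Alternative floor tax:
  Adjusted income: $657,000 + $28,000 + $192,000 + $71,000 + $38,000 = $986,000
  Exemption: $93,000 − 20% × ($986,000 − $964,000) = $93,000 − $4,400 = $88,600
  Base: $986,000 − $88,600 = $897,400
  $897,400 × 27% = $242,298

$242,298 > $135,150, so the alternative floor tax is the binding amount.

$242,298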